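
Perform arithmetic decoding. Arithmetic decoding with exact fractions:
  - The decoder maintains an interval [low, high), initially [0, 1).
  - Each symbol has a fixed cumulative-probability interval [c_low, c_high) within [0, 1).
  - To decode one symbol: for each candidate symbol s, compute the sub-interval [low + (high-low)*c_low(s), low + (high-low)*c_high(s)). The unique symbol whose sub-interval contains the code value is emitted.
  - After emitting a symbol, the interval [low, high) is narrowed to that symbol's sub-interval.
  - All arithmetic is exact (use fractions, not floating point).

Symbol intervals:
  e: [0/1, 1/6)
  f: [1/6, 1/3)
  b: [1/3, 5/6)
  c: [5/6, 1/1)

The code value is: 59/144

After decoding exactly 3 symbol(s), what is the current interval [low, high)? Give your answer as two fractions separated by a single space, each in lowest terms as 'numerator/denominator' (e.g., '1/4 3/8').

Step 1: interval [0/1, 1/1), width = 1/1 - 0/1 = 1/1
  'e': [0/1 + 1/1*0/1, 0/1 + 1/1*1/6) = [0/1, 1/6)
  'f': [0/1 + 1/1*1/6, 0/1 + 1/1*1/3) = [1/6, 1/3)
  'b': [0/1 + 1/1*1/3, 0/1 + 1/1*5/6) = [1/3, 5/6) <- contains code 59/144
  'c': [0/1 + 1/1*5/6, 0/1 + 1/1*1/1) = [5/6, 1/1)
  emit 'b', narrow to [1/3, 5/6)
Step 2: interval [1/3, 5/6), width = 5/6 - 1/3 = 1/2
  'e': [1/3 + 1/2*0/1, 1/3 + 1/2*1/6) = [1/3, 5/12) <- contains code 59/144
  'f': [1/3 + 1/2*1/6, 1/3 + 1/2*1/3) = [5/12, 1/2)
  'b': [1/3 + 1/2*1/3, 1/3 + 1/2*5/6) = [1/2, 3/4)
  'c': [1/3 + 1/2*5/6, 1/3 + 1/2*1/1) = [3/4, 5/6)
  emit 'e', narrow to [1/3, 5/12)
Step 3: interval [1/3, 5/12), width = 5/12 - 1/3 = 1/12
  'e': [1/3 + 1/12*0/1, 1/3 + 1/12*1/6) = [1/3, 25/72)
  'f': [1/3 + 1/12*1/6, 1/3 + 1/12*1/3) = [25/72, 13/36)
  'b': [1/3 + 1/12*1/3, 1/3 + 1/12*5/6) = [13/36, 29/72)
  'c': [1/3 + 1/12*5/6, 1/3 + 1/12*1/1) = [29/72, 5/12) <- contains code 59/144
  emit 'c', narrow to [29/72, 5/12)

Answer: 29/72 5/12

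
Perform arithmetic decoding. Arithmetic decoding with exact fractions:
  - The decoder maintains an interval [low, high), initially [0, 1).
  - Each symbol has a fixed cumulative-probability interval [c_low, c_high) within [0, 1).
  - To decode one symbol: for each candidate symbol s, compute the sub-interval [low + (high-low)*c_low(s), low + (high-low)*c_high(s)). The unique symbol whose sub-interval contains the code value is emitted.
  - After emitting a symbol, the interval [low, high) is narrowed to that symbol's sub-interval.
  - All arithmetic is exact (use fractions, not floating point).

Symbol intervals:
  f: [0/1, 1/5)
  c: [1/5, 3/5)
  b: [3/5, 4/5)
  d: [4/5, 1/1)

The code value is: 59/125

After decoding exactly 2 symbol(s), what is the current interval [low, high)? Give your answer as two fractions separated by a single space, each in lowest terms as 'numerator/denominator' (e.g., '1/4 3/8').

Step 1: interval [0/1, 1/1), width = 1/1 - 0/1 = 1/1
  'f': [0/1 + 1/1*0/1, 0/1 + 1/1*1/5) = [0/1, 1/5)
  'c': [0/1 + 1/1*1/5, 0/1 + 1/1*3/5) = [1/5, 3/5) <- contains code 59/125
  'b': [0/1 + 1/1*3/5, 0/1 + 1/1*4/5) = [3/5, 4/5)
  'd': [0/1 + 1/1*4/5, 0/1 + 1/1*1/1) = [4/5, 1/1)
  emit 'c', narrow to [1/5, 3/5)
Step 2: interval [1/5, 3/5), width = 3/5 - 1/5 = 2/5
  'f': [1/5 + 2/5*0/1, 1/5 + 2/5*1/5) = [1/5, 7/25)
  'c': [1/5 + 2/5*1/5, 1/5 + 2/5*3/5) = [7/25, 11/25)
  'b': [1/5 + 2/5*3/5, 1/5 + 2/5*4/5) = [11/25, 13/25) <- contains code 59/125
  'd': [1/5 + 2/5*4/5, 1/5 + 2/5*1/1) = [13/25, 3/5)
  emit 'b', narrow to [11/25, 13/25)

Answer: 11/25 13/25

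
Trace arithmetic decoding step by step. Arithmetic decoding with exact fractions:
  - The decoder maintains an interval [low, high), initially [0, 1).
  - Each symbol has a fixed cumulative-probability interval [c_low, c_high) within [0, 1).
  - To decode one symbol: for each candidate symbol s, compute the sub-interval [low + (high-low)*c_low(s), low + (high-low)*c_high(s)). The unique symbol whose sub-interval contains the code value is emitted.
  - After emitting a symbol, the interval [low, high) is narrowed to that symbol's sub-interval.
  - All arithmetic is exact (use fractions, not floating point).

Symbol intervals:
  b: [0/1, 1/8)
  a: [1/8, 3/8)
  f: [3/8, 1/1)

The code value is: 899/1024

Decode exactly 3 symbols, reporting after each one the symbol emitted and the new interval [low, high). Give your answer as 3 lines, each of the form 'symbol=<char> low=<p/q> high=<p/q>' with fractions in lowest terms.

Step 1: interval [0/1, 1/1), width = 1/1 - 0/1 = 1/1
  'b': [0/1 + 1/1*0/1, 0/1 + 1/1*1/8) = [0/1, 1/8)
  'a': [0/1 + 1/1*1/8, 0/1 + 1/1*3/8) = [1/8, 3/8)
  'f': [0/1 + 1/1*3/8, 0/1 + 1/1*1/1) = [3/8, 1/1) <- contains code 899/1024
  emit 'f', narrow to [3/8, 1/1)
Step 2: interval [3/8, 1/1), width = 1/1 - 3/8 = 5/8
  'b': [3/8 + 5/8*0/1, 3/8 + 5/8*1/8) = [3/8, 29/64)
  'a': [3/8 + 5/8*1/8, 3/8 + 5/8*3/8) = [29/64, 39/64)
  'f': [3/8 + 5/8*3/8, 3/8 + 5/8*1/1) = [39/64, 1/1) <- contains code 899/1024
  emit 'f', narrow to [39/64, 1/1)
Step 3: interval [39/64, 1/1), width = 1/1 - 39/64 = 25/64
  'b': [39/64 + 25/64*0/1, 39/64 + 25/64*1/8) = [39/64, 337/512)
  'a': [39/64 + 25/64*1/8, 39/64 + 25/64*3/8) = [337/512, 387/512)
  'f': [39/64 + 25/64*3/8, 39/64 + 25/64*1/1) = [387/512, 1/1) <- contains code 899/1024
  emit 'f', narrow to [387/512, 1/1)

Answer: symbol=f low=3/8 high=1/1
symbol=f low=39/64 high=1/1
symbol=f low=387/512 high=1/1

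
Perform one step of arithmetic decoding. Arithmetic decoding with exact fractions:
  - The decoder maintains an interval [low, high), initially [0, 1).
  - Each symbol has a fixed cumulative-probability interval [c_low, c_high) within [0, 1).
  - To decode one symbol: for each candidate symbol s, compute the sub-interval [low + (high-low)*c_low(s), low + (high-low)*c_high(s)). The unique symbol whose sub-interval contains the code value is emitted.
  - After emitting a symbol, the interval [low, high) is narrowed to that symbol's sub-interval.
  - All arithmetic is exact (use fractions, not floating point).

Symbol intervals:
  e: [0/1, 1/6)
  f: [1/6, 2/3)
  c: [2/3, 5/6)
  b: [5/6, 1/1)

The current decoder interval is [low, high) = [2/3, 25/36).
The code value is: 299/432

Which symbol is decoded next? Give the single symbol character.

Interval width = high − low = 25/36 − 2/3 = 1/36
Scaled code = (code − low) / width = (299/432 − 2/3) / 1/36 = 11/12
  e: [0/1, 1/6) 
  f: [1/6, 2/3) 
  c: [2/3, 5/6) 
  b: [5/6, 1/1) ← scaled code falls here ✓

Answer: b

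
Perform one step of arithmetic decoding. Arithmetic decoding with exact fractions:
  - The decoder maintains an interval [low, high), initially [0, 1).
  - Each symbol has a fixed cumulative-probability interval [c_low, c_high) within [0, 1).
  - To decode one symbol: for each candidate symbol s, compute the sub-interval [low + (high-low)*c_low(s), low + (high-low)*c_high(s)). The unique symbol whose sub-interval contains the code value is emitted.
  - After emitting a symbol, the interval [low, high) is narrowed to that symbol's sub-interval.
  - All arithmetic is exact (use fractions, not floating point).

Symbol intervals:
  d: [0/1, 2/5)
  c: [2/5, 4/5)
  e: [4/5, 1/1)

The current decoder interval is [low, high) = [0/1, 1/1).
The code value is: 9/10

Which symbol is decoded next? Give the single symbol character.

Answer: e

Derivation:
Interval width = high − low = 1/1 − 0/1 = 1/1
Scaled code = (code − low) / width = (9/10 − 0/1) / 1/1 = 9/10
  d: [0/1, 2/5) 
  c: [2/5, 4/5) 
  e: [4/5, 1/1) ← scaled code falls here ✓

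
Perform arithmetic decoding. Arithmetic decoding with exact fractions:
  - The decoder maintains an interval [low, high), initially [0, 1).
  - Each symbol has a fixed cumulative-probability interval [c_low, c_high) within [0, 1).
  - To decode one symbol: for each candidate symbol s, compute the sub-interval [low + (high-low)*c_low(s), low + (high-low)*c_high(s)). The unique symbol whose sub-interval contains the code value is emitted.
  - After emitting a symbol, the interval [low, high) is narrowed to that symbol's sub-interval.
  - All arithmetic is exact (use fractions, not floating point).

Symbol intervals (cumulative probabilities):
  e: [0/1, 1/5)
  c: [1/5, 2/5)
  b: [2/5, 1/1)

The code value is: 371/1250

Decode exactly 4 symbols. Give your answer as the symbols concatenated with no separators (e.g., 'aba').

Step 1: interval [0/1, 1/1), width = 1/1 - 0/1 = 1/1
  'e': [0/1 + 1/1*0/1, 0/1 + 1/1*1/5) = [0/1, 1/5)
  'c': [0/1 + 1/1*1/5, 0/1 + 1/1*2/5) = [1/5, 2/5) <- contains code 371/1250
  'b': [0/1 + 1/1*2/5, 0/1 + 1/1*1/1) = [2/5, 1/1)
  emit 'c', narrow to [1/5, 2/5)
Step 2: interval [1/5, 2/5), width = 2/5 - 1/5 = 1/5
  'e': [1/5 + 1/5*0/1, 1/5 + 1/5*1/5) = [1/5, 6/25)
  'c': [1/5 + 1/5*1/5, 1/5 + 1/5*2/5) = [6/25, 7/25)
  'b': [1/5 + 1/5*2/5, 1/5 + 1/5*1/1) = [7/25, 2/5) <- contains code 371/1250
  emit 'b', narrow to [7/25, 2/5)
Step 3: interval [7/25, 2/5), width = 2/5 - 7/25 = 3/25
  'e': [7/25 + 3/25*0/1, 7/25 + 3/25*1/5) = [7/25, 38/125) <- contains code 371/1250
  'c': [7/25 + 3/25*1/5, 7/25 + 3/25*2/5) = [38/125, 41/125)
  'b': [7/25 + 3/25*2/5, 7/25 + 3/25*1/1) = [41/125, 2/5)
  emit 'e', narrow to [7/25, 38/125)
Step 4: interval [7/25, 38/125), width = 38/125 - 7/25 = 3/125
  'e': [7/25 + 3/125*0/1, 7/25 + 3/125*1/5) = [7/25, 178/625)
  'c': [7/25 + 3/125*1/5, 7/25 + 3/125*2/5) = [178/625, 181/625)
  'b': [7/25 + 3/125*2/5, 7/25 + 3/125*1/1) = [181/625, 38/125) <- contains code 371/1250
  emit 'b', narrow to [181/625, 38/125)

Answer: cbeb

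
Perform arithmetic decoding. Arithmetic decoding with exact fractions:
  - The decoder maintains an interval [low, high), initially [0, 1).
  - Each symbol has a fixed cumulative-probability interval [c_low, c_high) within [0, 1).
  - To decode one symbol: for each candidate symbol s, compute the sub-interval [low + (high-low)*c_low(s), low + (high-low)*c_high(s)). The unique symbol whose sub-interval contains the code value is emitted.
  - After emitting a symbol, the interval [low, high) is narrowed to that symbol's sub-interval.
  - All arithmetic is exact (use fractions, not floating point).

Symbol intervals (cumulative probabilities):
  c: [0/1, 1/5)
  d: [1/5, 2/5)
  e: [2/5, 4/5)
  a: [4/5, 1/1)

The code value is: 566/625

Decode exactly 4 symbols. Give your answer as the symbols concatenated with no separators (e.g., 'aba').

Answer: aede

Derivation:
Step 1: interval [0/1, 1/1), width = 1/1 - 0/1 = 1/1
  'c': [0/1 + 1/1*0/1, 0/1 + 1/1*1/5) = [0/1, 1/5)
  'd': [0/1 + 1/1*1/5, 0/1 + 1/1*2/5) = [1/5, 2/5)
  'e': [0/1 + 1/1*2/5, 0/1 + 1/1*4/5) = [2/5, 4/5)
  'a': [0/1 + 1/1*4/5, 0/1 + 1/1*1/1) = [4/5, 1/1) <- contains code 566/625
  emit 'a', narrow to [4/5, 1/1)
Step 2: interval [4/5, 1/1), width = 1/1 - 4/5 = 1/5
  'c': [4/5 + 1/5*0/1, 4/5 + 1/5*1/5) = [4/5, 21/25)
  'd': [4/5 + 1/5*1/5, 4/5 + 1/5*2/5) = [21/25, 22/25)
  'e': [4/5 + 1/5*2/5, 4/5 + 1/5*4/5) = [22/25, 24/25) <- contains code 566/625
  'a': [4/5 + 1/5*4/5, 4/5 + 1/5*1/1) = [24/25, 1/1)
  emit 'e', narrow to [22/25, 24/25)
Step 3: interval [22/25, 24/25), width = 24/25 - 22/25 = 2/25
  'c': [22/25 + 2/25*0/1, 22/25 + 2/25*1/5) = [22/25, 112/125)
  'd': [22/25 + 2/25*1/5, 22/25 + 2/25*2/5) = [112/125, 114/125) <- contains code 566/625
  'e': [22/25 + 2/25*2/5, 22/25 + 2/25*4/5) = [114/125, 118/125)
  'a': [22/25 + 2/25*4/5, 22/25 + 2/25*1/1) = [118/125, 24/25)
  emit 'd', narrow to [112/125, 114/125)
Step 4: interval [112/125, 114/125), width = 114/125 - 112/125 = 2/125
  'c': [112/125 + 2/125*0/1, 112/125 + 2/125*1/5) = [112/125, 562/625)
  'd': [112/125 + 2/125*1/5, 112/125 + 2/125*2/5) = [562/625, 564/625)
  'e': [112/125 + 2/125*2/5, 112/125 + 2/125*4/5) = [564/625, 568/625) <- contains code 566/625
  'a': [112/125 + 2/125*4/5, 112/125 + 2/125*1/1) = [568/625, 114/125)
  emit 'e', narrow to [564/625, 568/625)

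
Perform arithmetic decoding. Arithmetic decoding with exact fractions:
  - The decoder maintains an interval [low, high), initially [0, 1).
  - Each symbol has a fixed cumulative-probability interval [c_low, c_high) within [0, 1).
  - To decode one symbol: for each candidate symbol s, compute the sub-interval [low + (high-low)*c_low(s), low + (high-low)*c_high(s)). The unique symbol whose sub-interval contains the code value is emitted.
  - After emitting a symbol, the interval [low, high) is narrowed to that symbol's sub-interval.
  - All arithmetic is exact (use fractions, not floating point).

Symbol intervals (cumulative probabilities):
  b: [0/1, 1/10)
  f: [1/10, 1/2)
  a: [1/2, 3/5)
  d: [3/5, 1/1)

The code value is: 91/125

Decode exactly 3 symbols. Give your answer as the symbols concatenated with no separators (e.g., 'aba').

Step 1: interval [0/1, 1/1), width = 1/1 - 0/1 = 1/1
  'b': [0/1 + 1/1*0/1, 0/1 + 1/1*1/10) = [0/1, 1/10)
  'f': [0/1 + 1/1*1/10, 0/1 + 1/1*1/2) = [1/10, 1/2)
  'a': [0/1 + 1/1*1/2, 0/1 + 1/1*3/5) = [1/2, 3/5)
  'd': [0/1 + 1/1*3/5, 0/1 + 1/1*1/1) = [3/5, 1/1) <- contains code 91/125
  emit 'd', narrow to [3/5, 1/1)
Step 2: interval [3/5, 1/1), width = 1/1 - 3/5 = 2/5
  'b': [3/5 + 2/5*0/1, 3/5 + 2/5*1/10) = [3/5, 16/25)
  'f': [3/5 + 2/5*1/10, 3/5 + 2/5*1/2) = [16/25, 4/5) <- contains code 91/125
  'a': [3/5 + 2/5*1/2, 3/5 + 2/5*3/5) = [4/5, 21/25)
  'd': [3/5 + 2/5*3/5, 3/5 + 2/5*1/1) = [21/25, 1/1)
  emit 'f', narrow to [16/25, 4/5)
Step 3: interval [16/25, 4/5), width = 4/5 - 16/25 = 4/25
  'b': [16/25 + 4/25*0/1, 16/25 + 4/25*1/10) = [16/25, 82/125)
  'f': [16/25 + 4/25*1/10, 16/25 + 4/25*1/2) = [82/125, 18/25)
  'a': [16/25 + 4/25*1/2, 16/25 + 4/25*3/5) = [18/25, 92/125) <- contains code 91/125
  'd': [16/25 + 4/25*3/5, 16/25 + 4/25*1/1) = [92/125, 4/5)
  emit 'a', narrow to [18/25, 92/125)

Answer: dfa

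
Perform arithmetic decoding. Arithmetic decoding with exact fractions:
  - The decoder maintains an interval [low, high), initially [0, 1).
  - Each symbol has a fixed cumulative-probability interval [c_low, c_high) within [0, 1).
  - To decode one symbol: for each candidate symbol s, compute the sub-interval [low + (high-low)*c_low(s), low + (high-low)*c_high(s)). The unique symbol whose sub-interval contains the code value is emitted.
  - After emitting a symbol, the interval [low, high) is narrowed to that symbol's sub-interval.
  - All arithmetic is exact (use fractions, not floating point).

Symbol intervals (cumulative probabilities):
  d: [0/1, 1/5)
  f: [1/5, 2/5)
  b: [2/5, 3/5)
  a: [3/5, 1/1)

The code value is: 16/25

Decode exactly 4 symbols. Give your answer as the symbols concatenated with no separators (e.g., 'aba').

Answer: adbb

Derivation:
Step 1: interval [0/1, 1/1), width = 1/1 - 0/1 = 1/1
  'd': [0/1 + 1/1*0/1, 0/1 + 1/1*1/5) = [0/1, 1/5)
  'f': [0/1 + 1/1*1/5, 0/1 + 1/1*2/5) = [1/5, 2/5)
  'b': [0/1 + 1/1*2/5, 0/1 + 1/1*3/5) = [2/5, 3/5)
  'a': [0/1 + 1/1*3/5, 0/1 + 1/1*1/1) = [3/5, 1/1) <- contains code 16/25
  emit 'a', narrow to [3/5, 1/1)
Step 2: interval [3/5, 1/1), width = 1/1 - 3/5 = 2/5
  'd': [3/5 + 2/5*0/1, 3/5 + 2/5*1/5) = [3/5, 17/25) <- contains code 16/25
  'f': [3/5 + 2/5*1/5, 3/5 + 2/5*2/5) = [17/25, 19/25)
  'b': [3/5 + 2/5*2/5, 3/5 + 2/5*3/5) = [19/25, 21/25)
  'a': [3/5 + 2/5*3/5, 3/5 + 2/5*1/1) = [21/25, 1/1)
  emit 'd', narrow to [3/5, 17/25)
Step 3: interval [3/5, 17/25), width = 17/25 - 3/5 = 2/25
  'd': [3/5 + 2/25*0/1, 3/5 + 2/25*1/5) = [3/5, 77/125)
  'f': [3/5 + 2/25*1/5, 3/5 + 2/25*2/5) = [77/125, 79/125)
  'b': [3/5 + 2/25*2/5, 3/5 + 2/25*3/5) = [79/125, 81/125) <- contains code 16/25
  'a': [3/5 + 2/25*3/5, 3/5 + 2/25*1/1) = [81/125, 17/25)
  emit 'b', narrow to [79/125, 81/125)
Step 4: interval [79/125, 81/125), width = 81/125 - 79/125 = 2/125
  'd': [79/125 + 2/125*0/1, 79/125 + 2/125*1/5) = [79/125, 397/625)
  'f': [79/125 + 2/125*1/5, 79/125 + 2/125*2/5) = [397/625, 399/625)
  'b': [79/125 + 2/125*2/5, 79/125 + 2/125*3/5) = [399/625, 401/625) <- contains code 16/25
  'a': [79/125 + 2/125*3/5, 79/125 + 2/125*1/1) = [401/625, 81/125)
  emit 'b', narrow to [399/625, 401/625)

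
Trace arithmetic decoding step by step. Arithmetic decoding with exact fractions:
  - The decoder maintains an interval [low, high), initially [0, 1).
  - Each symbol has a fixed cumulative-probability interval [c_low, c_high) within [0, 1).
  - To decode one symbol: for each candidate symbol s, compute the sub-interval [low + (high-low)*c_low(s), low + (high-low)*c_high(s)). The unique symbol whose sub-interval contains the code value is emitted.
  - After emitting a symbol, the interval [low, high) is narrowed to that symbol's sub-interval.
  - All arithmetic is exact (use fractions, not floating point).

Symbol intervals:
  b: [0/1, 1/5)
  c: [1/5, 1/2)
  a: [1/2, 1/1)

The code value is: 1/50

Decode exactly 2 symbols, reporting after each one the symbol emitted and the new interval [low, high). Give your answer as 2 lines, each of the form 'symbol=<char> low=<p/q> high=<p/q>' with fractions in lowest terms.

Answer: symbol=b low=0/1 high=1/5
symbol=b low=0/1 high=1/25

Derivation:
Step 1: interval [0/1, 1/1), width = 1/1 - 0/1 = 1/1
  'b': [0/1 + 1/1*0/1, 0/1 + 1/1*1/5) = [0/1, 1/5) <- contains code 1/50
  'c': [0/1 + 1/1*1/5, 0/1 + 1/1*1/2) = [1/5, 1/2)
  'a': [0/1 + 1/1*1/2, 0/1 + 1/1*1/1) = [1/2, 1/1)
  emit 'b', narrow to [0/1, 1/5)
Step 2: interval [0/1, 1/5), width = 1/5 - 0/1 = 1/5
  'b': [0/1 + 1/5*0/1, 0/1 + 1/5*1/5) = [0/1, 1/25) <- contains code 1/50
  'c': [0/1 + 1/5*1/5, 0/1 + 1/5*1/2) = [1/25, 1/10)
  'a': [0/1 + 1/5*1/2, 0/1 + 1/5*1/1) = [1/10, 1/5)
  emit 'b', narrow to [0/1, 1/25)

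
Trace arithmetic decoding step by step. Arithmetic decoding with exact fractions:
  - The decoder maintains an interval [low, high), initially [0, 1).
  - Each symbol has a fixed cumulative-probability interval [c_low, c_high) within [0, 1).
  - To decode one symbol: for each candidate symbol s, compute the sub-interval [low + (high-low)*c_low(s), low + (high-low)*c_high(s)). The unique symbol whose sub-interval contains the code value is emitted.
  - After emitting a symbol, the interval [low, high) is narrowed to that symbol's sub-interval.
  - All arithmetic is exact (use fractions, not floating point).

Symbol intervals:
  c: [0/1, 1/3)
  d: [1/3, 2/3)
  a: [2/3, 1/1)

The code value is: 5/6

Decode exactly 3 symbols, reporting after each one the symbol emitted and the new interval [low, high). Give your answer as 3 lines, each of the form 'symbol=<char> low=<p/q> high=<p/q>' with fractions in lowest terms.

Answer: symbol=a low=2/3 high=1/1
symbol=d low=7/9 high=8/9
symbol=d low=22/27 high=23/27

Derivation:
Step 1: interval [0/1, 1/1), width = 1/1 - 0/1 = 1/1
  'c': [0/1 + 1/1*0/1, 0/1 + 1/1*1/3) = [0/1, 1/3)
  'd': [0/1 + 1/1*1/3, 0/1 + 1/1*2/3) = [1/3, 2/3)
  'a': [0/1 + 1/1*2/3, 0/1 + 1/1*1/1) = [2/3, 1/1) <- contains code 5/6
  emit 'a', narrow to [2/3, 1/1)
Step 2: interval [2/3, 1/1), width = 1/1 - 2/3 = 1/3
  'c': [2/3 + 1/3*0/1, 2/3 + 1/3*1/3) = [2/3, 7/9)
  'd': [2/3 + 1/3*1/3, 2/3 + 1/3*2/3) = [7/9, 8/9) <- contains code 5/6
  'a': [2/3 + 1/3*2/3, 2/3 + 1/3*1/1) = [8/9, 1/1)
  emit 'd', narrow to [7/9, 8/9)
Step 3: interval [7/9, 8/9), width = 8/9 - 7/9 = 1/9
  'c': [7/9 + 1/9*0/1, 7/9 + 1/9*1/3) = [7/9, 22/27)
  'd': [7/9 + 1/9*1/3, 7/9 + 1/9*2/3) = [22/27, 23/27) <- contains code 5/6
  'a': [7/9 + 1/9*2/3, 7/9 + 1/9*1/1) = [23/27, 8/9)
  emit 'd', narrow to [22/27, 23/27)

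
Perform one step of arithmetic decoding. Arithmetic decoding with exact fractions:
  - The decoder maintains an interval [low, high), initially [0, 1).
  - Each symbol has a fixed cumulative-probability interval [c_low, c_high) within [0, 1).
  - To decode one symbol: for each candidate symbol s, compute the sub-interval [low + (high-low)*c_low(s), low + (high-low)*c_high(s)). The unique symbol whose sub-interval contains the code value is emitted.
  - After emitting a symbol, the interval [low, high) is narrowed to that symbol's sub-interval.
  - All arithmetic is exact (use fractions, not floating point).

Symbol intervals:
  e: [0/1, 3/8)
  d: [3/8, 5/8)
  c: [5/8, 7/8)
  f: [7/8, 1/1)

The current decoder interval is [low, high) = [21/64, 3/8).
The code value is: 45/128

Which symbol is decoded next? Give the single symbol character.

Interval width = high − low = 3/8 − 21/64 = 3/64
Scaled code = (code − low) / width = (45/128 − 21/64) / 3/64 = 1/2
  e: [0/1, 3/8) 
  d: [3/8, 5/8) ← scaled code falls here ✓
  c: [5/8, 7/8) 
  f: [7/8, 1/1) 

Answer: d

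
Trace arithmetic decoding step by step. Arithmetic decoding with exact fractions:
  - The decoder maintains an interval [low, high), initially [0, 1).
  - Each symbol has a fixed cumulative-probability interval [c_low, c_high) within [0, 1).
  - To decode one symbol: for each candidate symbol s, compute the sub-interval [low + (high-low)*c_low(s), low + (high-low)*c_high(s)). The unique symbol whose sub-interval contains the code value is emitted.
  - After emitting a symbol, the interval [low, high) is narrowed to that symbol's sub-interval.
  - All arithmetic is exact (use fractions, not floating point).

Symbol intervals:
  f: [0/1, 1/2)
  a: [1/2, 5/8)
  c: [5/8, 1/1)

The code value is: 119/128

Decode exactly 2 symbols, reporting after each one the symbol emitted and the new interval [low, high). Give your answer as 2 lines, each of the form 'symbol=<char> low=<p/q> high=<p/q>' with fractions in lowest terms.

Step 1: interval [0/1, 1/1), width = 1/1 - 0/1 = 1/1
  'f': [0/1 + 1/1*0/1, 0/1 + 1/1*1/2) = [0/1, 1/2)
  'a': [0/1 + 1/1*1/2, 0/1 + 1/1*5/8) = [1/2, 5/8)
  'c': [0/1 + 1/1*5/8, 0/1 + 1/1*1/1) = [5/8, 1/1) <- contains code 119/128
  emit 'c', narrow to [5/8, 1/1)
Step 2: interval [5/8, 1/1), width = 1/1 - 5/8 = 3/8
  'f': [5/8 + 3/8*0/1, 5/8 + 3/8*1/2) = [5/8, 13/16)
  'a': [5/8 + 3/8*1/2, 5/8 + 3/8*5/8) = [13/16, 55/64)
  'c': [5/8 + 3/8*5/8, 5/8 + 3/8*1/1) = [55/64, 1/1) <- contains code 119/128
  emit 'c', narrow to [55/64, 1/1)

Answer: symbol=c low=5/8 high=1/1
symbol=c low=55/64 high=1/1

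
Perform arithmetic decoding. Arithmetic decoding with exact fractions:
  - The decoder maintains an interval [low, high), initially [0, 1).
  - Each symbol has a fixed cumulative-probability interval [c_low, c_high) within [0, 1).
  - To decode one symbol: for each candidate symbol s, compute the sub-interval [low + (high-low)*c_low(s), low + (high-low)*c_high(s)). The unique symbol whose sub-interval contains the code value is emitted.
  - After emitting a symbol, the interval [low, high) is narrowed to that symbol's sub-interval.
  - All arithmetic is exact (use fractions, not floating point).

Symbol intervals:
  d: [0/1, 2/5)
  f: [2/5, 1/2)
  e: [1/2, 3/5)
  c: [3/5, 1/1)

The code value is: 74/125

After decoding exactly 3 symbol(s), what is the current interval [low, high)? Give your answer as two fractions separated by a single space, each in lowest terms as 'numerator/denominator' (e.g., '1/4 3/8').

Step 1: interval [0/1, 1/1), width = 1/1 - 0/1 = 1/1
  'd': [0/1 + 1/1*0/1, 0/1 + 1/1*2/5) = [0/1, 2/5)
  'f': [0/1 + 1/1*2/5, 0/1 + 1/1*1/2) = [2/5, 1/2)
  'e': [0/1 + 1/1*1/2, 0/1 + 1/1*3/5) = [1/2, 3/5) <- contains code 74/125
  'c': [0/1 + 1/1*3/5, 0/1 + 1/1*1/1) = [3/5, 1/1)
  emit 'e', narrow to [1/2, 3/5)
Step 2: interval [1/2, 3/5), width = 3/5 - 1/2 = 1/10
  'd': [1/2 + 1/10*0/1, 1/2 + 1/10*2/5) = [1/2, 27/50)
  'f': [1/2 + 1/10*2/5, 1/2 + 1/10*1/2) = [27/50, 11/20)
  'e': [1/2 + 1/10*1/2, 1/2 + 1/10*3/5) = [11/20, 14/25)
  'c': [1/2 + 1/10*3/5, 1/2 + 1/10*1/1) = [14/25, 3/5) <- contains code 74/125
  emit 'c', narrow to [14/25, 3/5)
Step 3: interval [14/25, 3/5), width = 3/5 - 14/25 = 1/25
  'd': [14/25 + 1/25*0/1, 14/25 + 1/25*2/5) = [14/25, 72/125)
  'f': [14/25 + 1/25*2/5, 14/25 + 1/25*1/2) = [72/125, 29/50)
  'e': [14/25 + 1/25*1/2, 14/25 + 1/25*3/5) = [29/50, 73/125)
  'c': [14/25 + 1/25*3/5, 14/25 + 1/25*1/1) = [73/125, 3/5) <- contains code 74/125
  emit 'c', narrow to [73/125, 3/5)

Answer: 73/125 3/5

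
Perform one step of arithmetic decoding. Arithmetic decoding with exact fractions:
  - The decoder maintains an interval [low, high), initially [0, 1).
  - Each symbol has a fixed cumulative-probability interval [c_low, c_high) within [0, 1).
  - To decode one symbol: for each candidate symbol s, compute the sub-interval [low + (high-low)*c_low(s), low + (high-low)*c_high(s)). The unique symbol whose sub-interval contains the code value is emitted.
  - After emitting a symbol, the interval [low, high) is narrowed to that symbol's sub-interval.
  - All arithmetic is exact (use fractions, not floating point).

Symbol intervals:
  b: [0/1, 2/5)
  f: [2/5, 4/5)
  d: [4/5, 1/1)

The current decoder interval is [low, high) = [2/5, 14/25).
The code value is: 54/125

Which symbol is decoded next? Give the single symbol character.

Answer: b

Derivation:
Interval width = high − low = 14/25 − 2/5 = 4/25
Scaled code = (code − low) / width = (54/125 − 2/5) / 4/25 = 1/5
  b: [0/1, 2/5) ← scaled code falls here ✓
  f: [2/5, 4/5) 
  d: [4/5, 1/1) 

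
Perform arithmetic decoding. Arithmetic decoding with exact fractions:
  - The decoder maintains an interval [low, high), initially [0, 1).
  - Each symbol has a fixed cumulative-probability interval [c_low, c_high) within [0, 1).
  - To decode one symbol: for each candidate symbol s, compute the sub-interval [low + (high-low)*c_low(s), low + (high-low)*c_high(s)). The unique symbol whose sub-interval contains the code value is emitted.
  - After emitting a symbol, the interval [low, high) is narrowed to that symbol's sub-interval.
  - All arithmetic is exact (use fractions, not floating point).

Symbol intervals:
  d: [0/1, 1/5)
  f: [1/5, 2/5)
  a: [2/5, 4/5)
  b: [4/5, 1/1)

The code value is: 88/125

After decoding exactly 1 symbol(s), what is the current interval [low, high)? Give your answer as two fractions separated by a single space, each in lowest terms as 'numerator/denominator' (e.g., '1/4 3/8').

Step 1: interval [0/1, 1/1), width = 1/1 - 0/1 = 1/1
  'd': [0/1 + 1/1*0/1, 0/1 + 1/1*1/5) = [0/1, 1/5)
  'f': [0/1 + 1/1*1/5, 0/1 + 1/1*2/5) = [1/5, 2/5)
  'a': [0/1 + 1/1*2/5, 0/1 + 1/1*4/5) = [2/5, 4/5) <- contains code 88/125
  'b': [0/1 + 1/1*4/5, 0/1 + 1/1*1/1) = [4/5, 1/1)
  emit 'a', narrow to [2/5, 4/5)

Answer: 2/5 4/5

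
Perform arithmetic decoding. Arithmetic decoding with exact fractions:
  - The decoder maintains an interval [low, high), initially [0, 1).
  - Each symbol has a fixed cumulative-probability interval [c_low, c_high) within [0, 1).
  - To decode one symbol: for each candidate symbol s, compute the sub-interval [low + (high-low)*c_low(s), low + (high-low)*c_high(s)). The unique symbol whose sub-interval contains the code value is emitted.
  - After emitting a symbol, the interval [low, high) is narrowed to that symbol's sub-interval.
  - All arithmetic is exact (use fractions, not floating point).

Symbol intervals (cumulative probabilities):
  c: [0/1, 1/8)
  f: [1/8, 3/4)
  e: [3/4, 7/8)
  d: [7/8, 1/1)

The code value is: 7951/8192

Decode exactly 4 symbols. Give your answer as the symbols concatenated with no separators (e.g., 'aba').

Step 1: interval [0/1, 1/1), width = 1/1 - 0/1 = 1/1
  'c': [0/1 + 1/1*0/1, 0/1 + 1/1*1/8) = [0/1, 1/8)
  'f': [0/1 + 1/1*1/8, 0/1 + 1/1*3/4) = [1/8, 3/4)
  'e': [0/1 + 1/1*3/4, 0/1 + 1/1*7/8) = [3/4, 7/8)
  'd': [0/1 + 1/1*7/8, 0/1 + 1/1*1/1) = [7/8, 1/1) <- contains code 7951/8192
  emit 'd', narrow to [7/8, 1/1)
Step 2: interval [7/8, 1/1), width = 1/1 - 7/8 = 1/8
  'c': [7/8 + 1/8*0/1, 7/8 + 1/8*1/8) = [7/8, 57/64)
  'f': [7/8 + 1/8*1/8, 7/8 + 1/8*3/4) = [57/64, 31/32)
  'e': [7/8 + 1/8*3/4, 7/8 + 1/8*7/8) = [31/32, 63/64) <- contains code 7951/8192
  'd': [7/8 + 1/8*7/8, 7/8 + 1/8*1/1) = [63/64, 1/1)
  emit 'e', narrow to [31/32, 63/64)
Step 3: interval [31/32, 63/64), width = 63/64 - 31/32 = 1/64
  'c': [31/32 + 1/64*0/1, 31/32 + 1/64*1/8) = [31/32, 497/512) <- contains code 7951/8192
  'f': [31/32 + 1/64*1/8, 31/32 + 1/64*3/4) = [497/512, 251/256)
  'e': [31/32 + 1/64*3/4, 31/32 + 1/64*7/8) = [251/256, 503/512)
  'd': [31/32 + 1/64*7/8, 31/32 + 1/64*1/1) = [503/512, 63/64)
  emit 'c', narrow to [31/32, 497/512)
Step 4: interval [31/32, 497/512), width = 497/512 - 31/32 = 1/512
  'c': [31/32 + 1/512*0/1, 31/32 + 1/512*1/8) = [31/32, 3969/4096)
  'f': [31/32 + 1/512*1/8, 31/32 + 1/512*3/4) = [3969/4096, 1987/2048)
  'e': [31/32 + 1/512*3/4, 31/32 + 1/512*7/8) = [1987/2048, 3975/4096)
  'd': [31/32 + 1/512*7/8, 31/32 + 1/512*1/1) = [3975/4096, 497/512) <- contains code 7951/8192
  emit 'd', narrow to [3975/4096, 497/512)

Answer: decd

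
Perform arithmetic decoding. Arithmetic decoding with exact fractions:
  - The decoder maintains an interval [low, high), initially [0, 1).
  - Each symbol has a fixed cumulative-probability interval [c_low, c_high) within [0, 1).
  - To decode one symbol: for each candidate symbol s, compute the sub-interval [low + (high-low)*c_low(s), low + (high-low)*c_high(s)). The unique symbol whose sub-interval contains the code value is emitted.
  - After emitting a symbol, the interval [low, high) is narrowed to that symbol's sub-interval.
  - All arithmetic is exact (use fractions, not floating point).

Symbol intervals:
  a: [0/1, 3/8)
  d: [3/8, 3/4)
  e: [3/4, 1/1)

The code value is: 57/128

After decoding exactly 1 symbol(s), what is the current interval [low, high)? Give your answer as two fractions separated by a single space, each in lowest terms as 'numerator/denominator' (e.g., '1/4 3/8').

Step 1: interval [0/1, 1/1), width = 1/1 - 0/1 = 1/1
  'a': [0/1 + 1/1*0/1, 0/1 + 1/1*3/8) = [0/1, 3/8)
  'd': [0/1 + 1/1*3/8, 0/1 + 1/1*3/4) = [3/8, 3/4) <- contains code 57/128
  'e': [0/1 + 1/1*3/4, 0/1 + 1/1*1/1) = [3/4, 1/1)
  emit 'd', narrow to [3/8, 3/4)

Answer: 3/8 3/4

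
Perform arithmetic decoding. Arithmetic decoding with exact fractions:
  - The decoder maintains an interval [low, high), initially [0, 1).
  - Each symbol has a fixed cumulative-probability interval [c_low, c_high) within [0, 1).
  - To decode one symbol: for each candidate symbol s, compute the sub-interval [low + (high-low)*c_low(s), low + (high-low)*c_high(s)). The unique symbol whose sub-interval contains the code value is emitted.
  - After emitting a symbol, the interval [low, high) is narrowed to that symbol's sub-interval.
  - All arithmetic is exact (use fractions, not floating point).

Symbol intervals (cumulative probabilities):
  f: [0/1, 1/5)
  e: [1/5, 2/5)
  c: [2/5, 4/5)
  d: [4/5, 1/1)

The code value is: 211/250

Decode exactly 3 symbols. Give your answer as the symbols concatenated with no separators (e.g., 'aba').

Step 1: interval [0/1, 1/1), width = 1/1 - 0/1 = 1/1
  'f': [0/1 + 1/1*0/1, 0/1 + 1/1*1/5) = [0/1, 1/5)
  'e': [0/1 + 1/1*1/5, 0/1 + 1/1*2/5) = [1/5, 2/5)
  'c': [0/1 + 1/1*2/5, 0/1 + 1/1*4/5) = [2/5, 4/5)
  'd': [0/1 + 1/1*4/5, 0/1 + 1/1*1/1) = [4/5, 1/1) <- contains code 211/250
  emit 'd', narrow to [4/5, 1/1)
Step 2: interval [4/5, 1/1), width = 1/1 - 4/5 = 1/5
  'f': [4/5 + 1/5*0/1, 4/5 + 1/5*1/5) = [4/5, 21/25)
  'e': [4/5 + 1/5*1/5, 4/5 + 1/5*2/5) = [21/25, 22/25) <- contains code 211/250
  'c': [4/5 + 1/5*2/5, 4/5 + 1/5*4/5) = [22/25, 24/25)
  'd': [4/5 + 1/5*4/5, 4/5 + 1/5*1/1) = [24/25, 1/1)
  emit 'e', narrow to [21/25, 22/25)
Step 3: interval [21/25, 22/25), width = 22/25 - 21/25 = 1/25
  'f': [21/25 + 1/25*0/1, 21/25 + 1/25*1/5) = [21/25, 106/125) <- contains code 211/250
  'e': [21/25 + 1/25*1/5, 21/25 + 1/25*2/5) = [106/125, 107/125)
  'c': [21/25 + 1/25*2/5, 21/25 + 1/25*4/5) = [107/125, 109/125)
  'd': [21/25 + 1/25*4/5, 21/25 + 1/25*1/1) = [109/125, 22/25)
  emit 'f', narrow to [21/25, 106/125)

Answer: def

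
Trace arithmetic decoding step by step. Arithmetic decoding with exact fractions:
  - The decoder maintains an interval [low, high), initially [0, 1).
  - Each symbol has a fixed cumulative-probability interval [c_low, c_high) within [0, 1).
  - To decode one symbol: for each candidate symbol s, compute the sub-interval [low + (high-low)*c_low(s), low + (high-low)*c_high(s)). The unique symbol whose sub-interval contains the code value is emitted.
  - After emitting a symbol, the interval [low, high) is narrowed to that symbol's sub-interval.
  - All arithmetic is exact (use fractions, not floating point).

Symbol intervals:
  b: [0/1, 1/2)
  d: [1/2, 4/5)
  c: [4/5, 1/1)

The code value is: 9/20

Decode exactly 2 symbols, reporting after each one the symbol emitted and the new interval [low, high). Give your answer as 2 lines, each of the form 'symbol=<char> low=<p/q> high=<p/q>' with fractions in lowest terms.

Step 1: interval [0/1, 1/1), width = 1/1 - 0/1 = 1/1
  'b': [0/1 + 1/1*0/1, 0/1 + 1/1*1/2) = [0/1, 1/2) <- contains code 9/20
  'd': [0/1 + 1/1*1/2, 0/1 + 1/1*4/5) = [1/2, 4/5)
  'c': [0/1 + 1/1*4/5, 0/1 + 1/1*1/1) = [4/5, 1/1)
  emit 'b', narrow to [0/1, 1/2)
Step 2: interval [0/1, 1/2), width = 1/2 - 0/1 = 1/2
  'b': [0/1 + 1/2*0/1, 0/1 + 1/2*1/2) = [0/1, 1/4)
  'd': [0/1 + 1/2*1/2, 0/1 + 1/2*4/5) = [1/4, 2/5)
  'c': [0/1 + 1/2*4/5, 0/1 + 1/2*1/1) = [2/5, 1/2) <- contains code 9/20
  emit 'c', narrow to [2/5, 1/2)

Answer: symbol=b low=0/1 high=1/2
symbol=c low=2/5 high=1/2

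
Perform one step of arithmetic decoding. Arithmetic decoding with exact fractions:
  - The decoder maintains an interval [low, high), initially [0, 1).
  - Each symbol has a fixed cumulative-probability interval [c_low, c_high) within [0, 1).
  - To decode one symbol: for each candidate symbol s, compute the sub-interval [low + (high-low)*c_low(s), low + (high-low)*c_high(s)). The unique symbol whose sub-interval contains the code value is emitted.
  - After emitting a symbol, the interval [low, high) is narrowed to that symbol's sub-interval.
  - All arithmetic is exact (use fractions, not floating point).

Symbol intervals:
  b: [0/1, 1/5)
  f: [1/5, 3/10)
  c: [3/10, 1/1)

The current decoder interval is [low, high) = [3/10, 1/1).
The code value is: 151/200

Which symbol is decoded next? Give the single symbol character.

Interval width = high − low = 1/1 − 3/10 = 7/10
Scaled code = (code − low) / width = (151/200 − 3/10) / 7/10 = 13/20
  b: [0/1, 1/5) 
  f: [1/5, 3/10) 
  c: [3/10, 1/1) ← scaled code falls here ✓

Answer: c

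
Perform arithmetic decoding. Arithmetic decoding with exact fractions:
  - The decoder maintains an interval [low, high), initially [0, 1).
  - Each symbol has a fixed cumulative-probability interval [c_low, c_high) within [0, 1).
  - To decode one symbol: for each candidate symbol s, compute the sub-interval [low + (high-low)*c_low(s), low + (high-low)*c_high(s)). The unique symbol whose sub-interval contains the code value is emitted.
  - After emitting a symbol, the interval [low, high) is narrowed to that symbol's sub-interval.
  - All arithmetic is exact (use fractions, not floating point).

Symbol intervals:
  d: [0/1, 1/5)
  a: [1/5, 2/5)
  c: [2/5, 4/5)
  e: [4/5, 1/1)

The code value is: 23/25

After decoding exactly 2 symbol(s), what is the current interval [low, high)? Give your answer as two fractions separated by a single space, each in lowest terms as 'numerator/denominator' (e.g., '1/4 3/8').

Answer: 22/25 24/25

Derivation:
Step 1: interval [0/1, 1/1), width = 1/1 - 0/1 = 1/1
  'd': [0/1 + 1/1*0/1, 0/1 + 1/1*1/5) = [0/1, 1/5)
  'a': [0/1 + 1/1*1/5, 0/1 + 1/1*2/5) = [1/5, 2/5)
  'c': [0/1 + 1/1*2/5, 0/1 + 1/1*4/5) = [2/5, 4/5)
  'e': [0/1 + 1/1*4/5, 0/1 + 1/1*1/1) = [4/5, 1/1) <- contains code 23/25
  emit 'e', narrow to [4/5, 1/1)
Step 2: interval [4/5, 1/1), width = 1/1 - 4/5 = 1/5
  'd': [4/5 + 1/5*0/1, 4/5 + 1/5*1/5) = [4/5, 21/25)
  'a': [4/5 + 1/5*1/5, 4/5 + 1/5*2/5) = [21/25, 22/25)
  'c': [4/5 + 1/5*2/5, 4/5 + 1/5*4/5) = [22/25, 24/25) <- contains code 23/25
  'e': [4/5 + 1/5*4/5, 4/5 + 1/5*1/1) = [24/25, 1/1)
  emit 'c', narrow to [22/25, 24/25)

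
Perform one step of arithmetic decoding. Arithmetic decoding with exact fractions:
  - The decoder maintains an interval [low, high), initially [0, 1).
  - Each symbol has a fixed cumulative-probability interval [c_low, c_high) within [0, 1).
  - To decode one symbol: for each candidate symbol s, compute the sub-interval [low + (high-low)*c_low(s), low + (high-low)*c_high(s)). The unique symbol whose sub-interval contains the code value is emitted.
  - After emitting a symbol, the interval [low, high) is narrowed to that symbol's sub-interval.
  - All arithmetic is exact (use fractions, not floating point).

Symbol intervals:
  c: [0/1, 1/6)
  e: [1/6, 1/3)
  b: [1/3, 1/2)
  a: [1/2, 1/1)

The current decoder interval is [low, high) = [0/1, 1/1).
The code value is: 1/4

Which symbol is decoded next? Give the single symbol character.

Interval width = high − low = 1/1 − 0/1 = 1/1
Scaled code = (code − low) / width = (1/4 − 0/1) / 1/1 = 1/4
  c: [0/1, 1/6) 
  e: [1/6, 1/3) ← scaled code falls here ✓
  b: [1/3, 1/2) 
  a: [1/2, 1/1) 

Answer: e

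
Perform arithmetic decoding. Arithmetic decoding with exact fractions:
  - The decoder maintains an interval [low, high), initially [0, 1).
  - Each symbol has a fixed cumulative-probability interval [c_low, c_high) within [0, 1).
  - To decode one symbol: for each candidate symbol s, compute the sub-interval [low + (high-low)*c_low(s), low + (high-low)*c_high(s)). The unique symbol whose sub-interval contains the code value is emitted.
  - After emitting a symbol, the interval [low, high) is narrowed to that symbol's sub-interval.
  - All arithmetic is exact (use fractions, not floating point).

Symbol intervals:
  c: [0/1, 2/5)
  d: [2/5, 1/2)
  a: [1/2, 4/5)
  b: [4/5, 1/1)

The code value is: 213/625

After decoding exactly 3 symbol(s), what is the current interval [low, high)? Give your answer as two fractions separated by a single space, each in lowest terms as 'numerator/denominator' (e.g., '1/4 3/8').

Answer: 8/25 44/125

Derivation:
Step 1: interval [0/1, 1/1), width = 1/1 - 0/1 = 1/1
  'c': [0/1 + 1/1*0/1, 0/1 + 1/1*2/5) = [0/1, 2/5) <- contains code 213/625
  'd': [0/1 + 1/1*2/5, 0/1 + 1/1*1/2) = [2/5, 1/2)
  'a': [0/1 + 1/1*1/2, 0/1 + 1/1*4/5) = [1/2, 4/5)
  'b': [0/1 + 1/1*4/5, 0/1 + 1/1*1/1) = [4/5, 1/1)
  emit 'c', narrow to [0/1, 2/5)
Step 2: interval [0/1, 2/5), width = 2/5 - 0/1 = 2/5
  'c': [0/1 + 2/5*0/1, 0/1 + 2/5*2/5) = [0/1, 4/25)
  'd': [0/1 + 2/5*2/5, 0/1 + 2/5*1/2) = [4/25, 1/5)
  'a': [0/1 + 2/5*1/2, 0/1 + 2/5*4/5) = [1/5, 8/25)
  'b': [0/1 + 2/5*4/5, 0/1 + 2/5*1/1) = [8/25, 2/5) <- contains code 213/625
  emit 'b', narrow to [8/25, 2/5)
Step 3: interval [8/25, 2/5), width = 2/5 - 8/25 = 2/25
  'c': [8/25 + 2/25*0/1, 8/25 + 2/25*2/5) = [8/25, 44/125) <- contains code 213/625
  'd': [8/25 + 2/25*2/5, 8/25 + 2/25*1/2) = [44/125, 9/25)
  'a': [8/25 + 2/25*1/2, 8/25 + 2/25*4/5) = [9/25, 48/125)
  'b': [8/25 + 2/25*4/5, 8/25 + 2/25*1/1) = [48/125, 2/5)
  emit 'c', narrow to [8/25, 44/125)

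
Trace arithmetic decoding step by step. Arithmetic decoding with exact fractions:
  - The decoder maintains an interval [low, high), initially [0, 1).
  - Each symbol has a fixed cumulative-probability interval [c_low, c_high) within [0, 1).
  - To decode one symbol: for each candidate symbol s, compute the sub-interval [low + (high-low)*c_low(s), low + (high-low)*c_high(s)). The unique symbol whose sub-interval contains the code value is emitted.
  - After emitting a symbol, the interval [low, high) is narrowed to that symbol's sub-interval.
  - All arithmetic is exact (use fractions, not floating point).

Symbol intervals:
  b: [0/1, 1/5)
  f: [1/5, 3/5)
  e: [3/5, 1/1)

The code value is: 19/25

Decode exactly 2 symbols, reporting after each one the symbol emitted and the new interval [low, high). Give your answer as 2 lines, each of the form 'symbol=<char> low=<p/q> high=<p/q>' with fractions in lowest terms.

Step 1: interval [0/1, 1/1), width = 1/1 - 0/1 = 1/1
  'b': [0/1 + 1/1*0/1, 0/1 + 1/1*1/5) = [0/1, 1/5)
  'f': [0/1 + 1/1*1/5, 0/1 + 1/1*3/5) = [1/5, 3/5)
  'e': [0/1 + 1/1*3/5, 0/1 + 1/1*1/1) = [3/5, 1/1) <- contains code 19/25
  emit 'e', narrow to [3/5, 1/1)
Step 2: interval [3/5, 1/1), width = 1/1 - 3/5 = 2/5
  'b': [3/5 + 2/5*0/1, 3/5 + 2/5*1/5) = [3/5, 17/25)
  'f': [3/5 + 2/5*1/5, 3/5 + 2/5*3/5) = [17/25, 21/25) <- contains code 19/25
  'e': [3/5 + 2/5*3/5, 3/5 + 2/5*1/1) = [21/25, 1/1)
  emit 'f', narrow to [17/25, 21/25)

Answer: symbol=e low=3/5 high=1/1
symbol=f low=17/25 high=21/25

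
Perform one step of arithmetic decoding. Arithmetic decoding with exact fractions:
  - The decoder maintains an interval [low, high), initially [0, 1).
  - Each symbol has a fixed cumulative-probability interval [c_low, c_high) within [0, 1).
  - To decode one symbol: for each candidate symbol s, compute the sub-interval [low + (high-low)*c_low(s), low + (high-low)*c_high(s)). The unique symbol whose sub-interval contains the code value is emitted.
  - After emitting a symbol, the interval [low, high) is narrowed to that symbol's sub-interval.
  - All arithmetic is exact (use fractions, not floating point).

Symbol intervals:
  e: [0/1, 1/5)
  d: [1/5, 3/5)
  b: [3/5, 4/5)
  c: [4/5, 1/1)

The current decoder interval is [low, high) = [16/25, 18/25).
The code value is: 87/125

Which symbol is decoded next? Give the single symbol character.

Answer: b

Derivation:
Interval width = high − low = 18/25 − 16/25 = 2/25
Scaled code = (code − low) / width = (87/125 − 16/25) / 2/25 = 7/10
  e: [0/1, 1/5) 
  d: [1/5, 3/5) 
  b: [3/5, 4/5) ← scaled code falls here ✓
  c: [4/5, 1/1) 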